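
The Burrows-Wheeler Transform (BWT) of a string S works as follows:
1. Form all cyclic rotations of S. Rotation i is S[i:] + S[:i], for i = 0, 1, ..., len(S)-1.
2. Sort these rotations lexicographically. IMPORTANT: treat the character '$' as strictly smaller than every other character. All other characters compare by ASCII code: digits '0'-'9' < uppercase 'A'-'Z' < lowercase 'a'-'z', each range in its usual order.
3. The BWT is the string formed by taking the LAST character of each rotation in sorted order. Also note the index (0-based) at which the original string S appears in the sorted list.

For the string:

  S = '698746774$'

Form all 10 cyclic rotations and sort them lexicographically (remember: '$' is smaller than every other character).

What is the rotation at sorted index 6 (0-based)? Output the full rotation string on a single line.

Answer: 746774$698

Derivation:
All 10 rotations (rotation i = S[i:]+S[:i]):
  rot[0] = 698746774$
  rot[1] = 98746774$6
  rot[2] = 8746774$69
  rot[3] = 746774$698
  rot[4] = 46774$6987
  rot[5] = 6774$69874
  rot[6] = 774$698746
  rot[7] = 74$6987467
  rot[8] = 4$69874677
  rot[9] = $698746774
Sorted (with $ < everything):
  sorted[0] = $698746774
  sorted[1] = 4$69874677
  sorted[2] = 46774$6987
  sorted[3] = 6774$69874
  sorted[4] = 698746774$
  sorted[5] = 74$6987467
  sorted[6] = 746774$698
  sorted[7] = 774$698746
  sorted[8] = 8746774$69
  sorted[9] = 98746774$6
sorted[6] = 746774$698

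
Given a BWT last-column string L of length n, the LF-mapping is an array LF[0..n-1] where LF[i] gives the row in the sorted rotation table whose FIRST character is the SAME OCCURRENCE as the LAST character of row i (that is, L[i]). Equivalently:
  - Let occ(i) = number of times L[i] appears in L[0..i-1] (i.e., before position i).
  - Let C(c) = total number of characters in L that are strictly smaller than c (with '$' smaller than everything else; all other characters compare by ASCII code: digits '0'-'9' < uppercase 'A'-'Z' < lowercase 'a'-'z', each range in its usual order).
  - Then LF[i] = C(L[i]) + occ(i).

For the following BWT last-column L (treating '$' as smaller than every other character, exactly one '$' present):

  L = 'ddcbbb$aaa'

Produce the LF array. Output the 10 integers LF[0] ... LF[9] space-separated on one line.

Char counts: '$':1, 'a':3, 'b':3, 'c':1, 'd':2
C (first-col start): C('$')=0, C('a')=1, C('b')=4, C('c')=7, C('d')=8
L[0]='d': occ=0, LF[0]=C('d')+0=8+0=8
L[1]='d': occ=1, LF[1]=C('d')+1=8+1=9
L[2]='c': occ=0, LF[2]=C('c')+0=7+0=7
L[3]='b': occ=0, LF[3]=C('b')+0=4+0=4
L[4]='b': occ=1, LF[4]=C('b')+1=4+1=5
L[5]='b': occ=2, LF[5]=C('b')+2=4+2=6
L[6]='$': occ=0, LF[6]=C('$')+0=0+0=0
L[7]='a': occ=0, LF[7]=C('a')+0=1+0=1
L[8]='a': occ=1, LF[8]=C('a')+1=1+1=2
L[9]='a': occ=2, LF[9]=C('a')+2=1+2=3

Answer: 8 9 7 4 5 6 0 1 2 3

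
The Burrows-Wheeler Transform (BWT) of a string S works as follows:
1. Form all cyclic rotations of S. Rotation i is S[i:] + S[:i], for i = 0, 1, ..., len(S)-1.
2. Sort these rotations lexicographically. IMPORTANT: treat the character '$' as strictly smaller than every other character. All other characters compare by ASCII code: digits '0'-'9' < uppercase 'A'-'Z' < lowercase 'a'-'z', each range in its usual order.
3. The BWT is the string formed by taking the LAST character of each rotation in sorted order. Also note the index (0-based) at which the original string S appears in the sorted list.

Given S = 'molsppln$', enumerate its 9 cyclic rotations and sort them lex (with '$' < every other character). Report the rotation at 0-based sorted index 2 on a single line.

Answer: lsppln$mo

Derivation:
All 9 rotations (rotation i = S[i:]+S[:i]):
  rot[0] = molsppln$
  rot[1] = olsppln$m
  rot[2] = lsppln$mo
  rot[3] = sppln$mol
  rot[4] = ppln$mols
  rot[5] = pln$molsp
  rot[6] = ln$molspp
  rot[7] = n$molsppl
  rot[8] = $molsppln
Sorted (with $ < everything):
  sorted[0] = $molsppln
  sorted[1] = ln$molspp
  sorted[2] = lsppln$mo
  sorted[3] = molsppln$
  sorted[4] = n$molsppl
  sorted[5] = olsppln$m
  sorted[6] = pln$molsp
  sorted[7] = ppln$mols
  sorted[8] = sppln$mol
sorted[2] = lsppln$mo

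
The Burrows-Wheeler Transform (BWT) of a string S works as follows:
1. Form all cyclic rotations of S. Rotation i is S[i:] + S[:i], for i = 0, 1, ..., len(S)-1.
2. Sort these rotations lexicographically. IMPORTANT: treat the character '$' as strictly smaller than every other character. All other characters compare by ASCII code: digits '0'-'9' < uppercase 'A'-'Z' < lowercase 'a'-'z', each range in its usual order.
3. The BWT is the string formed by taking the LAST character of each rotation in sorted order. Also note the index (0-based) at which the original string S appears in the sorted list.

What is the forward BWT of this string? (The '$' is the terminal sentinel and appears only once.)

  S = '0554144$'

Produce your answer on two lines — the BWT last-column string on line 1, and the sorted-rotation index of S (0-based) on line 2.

All 8 rotations (rotation i = S[i:]+S[:i]):
  rot[0] = 0554144$
  rot[1] = 554144$0
  rot[2] = 54144$05
  rot[3] = 4144$055
  rot[4] = 144$0554
  rot[5] = 44$05541
  rot[6] = 4$055414
  rot[7] = $0554144
Sorted (with $ < everything):
  sorted[0] = $0554144  (last char: '4')
  sorted[1] = 0554144$  (last char: '$')
  sorted[2] = 144$0554  (last char: '4')
  sorted[3] = 4$055414  (last char: '4')
  sorted[4] = 4144$055  (last char: '5')
  sorted[5] = 44$05541  (last char: '1')
  sorted[6] = 54144$05  (last char: '5')
  sorted[7] = 554144$0  (last char: '0')
Last column: 4$445150
Original string S is at sorted index 1

Answer: 4$445150
1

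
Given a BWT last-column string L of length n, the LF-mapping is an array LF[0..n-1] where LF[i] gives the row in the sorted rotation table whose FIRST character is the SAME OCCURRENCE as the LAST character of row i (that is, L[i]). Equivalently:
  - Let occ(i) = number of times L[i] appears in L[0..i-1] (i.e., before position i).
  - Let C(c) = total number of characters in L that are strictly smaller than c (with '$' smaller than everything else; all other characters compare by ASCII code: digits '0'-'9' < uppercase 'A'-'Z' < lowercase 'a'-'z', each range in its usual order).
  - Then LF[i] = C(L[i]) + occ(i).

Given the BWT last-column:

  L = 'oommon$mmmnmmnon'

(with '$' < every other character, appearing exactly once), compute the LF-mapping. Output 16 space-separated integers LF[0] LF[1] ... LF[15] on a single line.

Char counts: '$':1, 'm':7, 'n':4, 'o':4
C (first-col start): C('$')=0, C('m')=1, C('n')=8, C('o')=12
L[0]='o': occ=0, LF[0]=C('o')+0=12+0=12
L[1]='o': occ=1, LF[1]=C('o')+1=12+1=13
L[2]='m': occ=0, LF[2]=C('m')+0=1+0=1
L[3]='m': occ=1, LF[3]=C('m')+1=1+1=2
L[4]='o': occ=2, LF[4]=C('o')+2=12+2=14
L[5]='n': occ=0, LF[5]=C('n')+0=8+0=8
L[6]='$': occ=0, LF[6]=C('$')+0=0+0=0
L[7]='m': occ=2, LF[7]=C('m')+2=1+2=3
L[8]='m': occ=3, LF[8]=C('m')+3=1+3=4
L[9]='m': occ=4, LF[9]=C('m')+4=1+4=5
L[10]='n': occ=1, LF[10]=C('n')+1=8+1=9
L[11]='m': occ=5, LF[11]=C('m')+5=1+5=6
L[12]='m': occ=6, LF[12]=C('m')+6=1+6=7
L[13]='n': occ=2, LF[13]=C('n')+2=8+2=10
L[14]='o': occ=3, LF[14]=C('o')+3=12+3=15
L[15]='n': occ=3, LF[15]=C('n')+3=8+3=11

Answer: 12 13 1 2 14 8 0 3 4 5 9 6 7 10 15 11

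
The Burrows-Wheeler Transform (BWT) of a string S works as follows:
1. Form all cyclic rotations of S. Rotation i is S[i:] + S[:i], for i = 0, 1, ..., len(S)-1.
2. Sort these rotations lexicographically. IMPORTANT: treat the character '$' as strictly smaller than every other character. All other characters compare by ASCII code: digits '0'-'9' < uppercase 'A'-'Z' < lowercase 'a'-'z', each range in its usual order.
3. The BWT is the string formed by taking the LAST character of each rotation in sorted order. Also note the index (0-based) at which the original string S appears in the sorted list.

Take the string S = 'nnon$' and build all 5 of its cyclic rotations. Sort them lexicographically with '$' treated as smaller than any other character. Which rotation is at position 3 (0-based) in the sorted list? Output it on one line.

Answer: non$n

Derivation:
All 5 rotations (rotation i = S[i:]+S[:i]):
  rot[0] = nnon$
  rot[1] = non$n
  rot[2] = on$nn
  rot[3] = n$nno
  rot[4] = $nnon
Sorted (with $ < everything):
  sorted[0] = $nnon
  sorted[1] = n$nno
  sorted[2] = nnon$
  sorted[3] = non$n
  sorted[4] = on$nn
sorted[3] = non$n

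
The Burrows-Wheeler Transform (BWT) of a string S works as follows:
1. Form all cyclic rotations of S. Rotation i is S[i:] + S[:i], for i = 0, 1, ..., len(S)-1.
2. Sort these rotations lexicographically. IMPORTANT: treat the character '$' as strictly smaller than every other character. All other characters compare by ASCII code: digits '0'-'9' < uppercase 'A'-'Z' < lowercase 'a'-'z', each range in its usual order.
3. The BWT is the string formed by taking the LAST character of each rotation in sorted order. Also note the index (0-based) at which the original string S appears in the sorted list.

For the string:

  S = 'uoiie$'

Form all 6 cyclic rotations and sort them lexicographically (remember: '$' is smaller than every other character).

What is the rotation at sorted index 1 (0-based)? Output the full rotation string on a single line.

Answer: e$uoii

Derivation:
All 6 rotations (rotation i = S[i:]+S[:i]):
  rot[0] = uoiie$
  rot[1] = oiie$u
  rot[2] = iie$uo
  rot[3] = ie$uoi
  rot[4] = e$uoii
  rot[5] = $uoiie
Sorted (with $ < everything):
  sorted[0] = $uoiie
  sorted[1] = e$uoii
  sorted[2] = ie$uoi
  sorted[3] = iie$uo
  sorted[4] = oiie$u
  sorted[5] = uoiie$
sorted[1] = e$uoii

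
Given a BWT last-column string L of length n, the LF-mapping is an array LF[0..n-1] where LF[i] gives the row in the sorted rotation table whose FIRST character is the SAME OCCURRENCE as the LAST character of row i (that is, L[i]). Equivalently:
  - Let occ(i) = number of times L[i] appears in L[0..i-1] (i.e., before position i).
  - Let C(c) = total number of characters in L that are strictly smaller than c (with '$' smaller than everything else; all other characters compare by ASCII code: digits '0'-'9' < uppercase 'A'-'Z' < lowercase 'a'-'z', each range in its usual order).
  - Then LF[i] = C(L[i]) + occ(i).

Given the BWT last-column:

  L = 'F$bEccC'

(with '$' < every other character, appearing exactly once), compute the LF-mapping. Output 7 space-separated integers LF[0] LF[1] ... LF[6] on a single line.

Char counts: '$':1, 'C':1, 'E':1, 'F':1, 'b':1, 'c':2
C (first-col start): C('$')=0, C('C')=1, C('E')=2, C('F')=3, C('b')=4, C('c')=5
L[0]='F': occ=0, LF[0]=C('F')+0=3+0=3
L[1]='$': occ=0, LF[1]=C('$')+0=0+0=0
L[2]='b': occ=0, LF[2]=C('b')+0=4+0=4
L[3]='E': occ=0, LF[3]=C('E')+0=2+0=2
L[4]='c': occ=0, LF[4]=C('c')+0=5+0=5
L[5]='c': occ=1, LF[5]=C('c')+1=5+1=6
L[6]='C': occ=0, LF[6]=C('C')+0=1+0=1

Answer: 3 0 4 2 5 6 1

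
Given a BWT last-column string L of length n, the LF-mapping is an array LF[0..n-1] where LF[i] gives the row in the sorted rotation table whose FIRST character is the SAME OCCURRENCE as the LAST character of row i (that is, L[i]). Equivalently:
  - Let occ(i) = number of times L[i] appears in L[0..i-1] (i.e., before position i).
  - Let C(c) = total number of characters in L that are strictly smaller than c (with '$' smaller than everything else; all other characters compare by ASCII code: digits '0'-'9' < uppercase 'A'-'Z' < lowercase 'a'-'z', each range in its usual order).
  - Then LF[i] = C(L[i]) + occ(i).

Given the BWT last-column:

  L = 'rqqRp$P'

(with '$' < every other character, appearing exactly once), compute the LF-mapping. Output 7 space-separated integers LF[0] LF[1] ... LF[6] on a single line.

Answer: 6 4 5 2 3 0 1

Derivation:
Char counts: '$':1, 'P':1, 'R':1, 'p':1, 'q':2, 'r':1
C (first-col start): C('$')=0, C('P')=1, C('R')=2, C('p')=3, C('q')=4, C('r')=6
L[0]='r': occ=0, LF[0]=C('r')+0=6+0=6
L[1]='q': occ=0, LF[1]=C('q')+0=4+0=4
L[2]='q': occ=1, LF[2]=C('q')+1=4+1=5
L[3]='R': occ=0, LF[3]=C('R')+0=2+0=2
L[4]='p': occ=0, LF[4]=C('p')+0=3+0=3
L[5]='$': occ=0, LF[5]=C('$')+0=0+0=0
L[6]='P': occ=0, LF[6]=C('P')+0=1+0=1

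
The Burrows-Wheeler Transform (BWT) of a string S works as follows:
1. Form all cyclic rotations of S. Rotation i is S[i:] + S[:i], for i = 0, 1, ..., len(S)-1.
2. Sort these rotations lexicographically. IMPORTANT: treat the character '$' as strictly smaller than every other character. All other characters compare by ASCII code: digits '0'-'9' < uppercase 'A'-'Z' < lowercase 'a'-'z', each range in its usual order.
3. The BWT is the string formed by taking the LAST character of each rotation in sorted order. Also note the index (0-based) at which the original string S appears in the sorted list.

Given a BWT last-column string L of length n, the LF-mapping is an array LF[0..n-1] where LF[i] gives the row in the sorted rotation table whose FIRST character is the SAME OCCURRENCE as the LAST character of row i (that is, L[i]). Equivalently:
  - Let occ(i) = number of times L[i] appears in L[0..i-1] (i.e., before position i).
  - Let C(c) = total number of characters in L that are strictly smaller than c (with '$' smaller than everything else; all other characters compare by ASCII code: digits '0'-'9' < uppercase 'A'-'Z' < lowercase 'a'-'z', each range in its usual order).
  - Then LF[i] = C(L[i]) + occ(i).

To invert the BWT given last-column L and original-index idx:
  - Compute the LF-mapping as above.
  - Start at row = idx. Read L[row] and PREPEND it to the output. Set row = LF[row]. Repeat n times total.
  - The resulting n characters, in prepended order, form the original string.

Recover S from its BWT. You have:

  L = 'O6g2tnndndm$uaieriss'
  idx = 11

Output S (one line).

LF mapping: 3 2 8 1 18 12 13 5 14 6 11 0 19 4 9 7 15 10 16 17
Walk LF starting at row 11, prepending L[row]:
  step 1: row=11, L[11]='$', prepend. Next row=LF[11]=0
  step 2: row=0, L[0]='O', prepend. Next row=LF[0]=3
  step 3: row=3, L[3]='2', prepend. Next row=LF[3]=1
  step 4: row=1, L[1]='6', prepend. Next row=LF[1]=2
  step 5: row=2, L[2]='g', prepend. Next row=LF[2]=8
  step 6: row=8, L[8]='n', prepend. Next row=LF[8]=14
  step 7: row=14, L[14]='i', prepend. Next row=LF[14]=9
  step 8: row=9, L[9]='d', prepend. Next row=LF[9]=6
  step 9: row=6, L[6]='n', prepend. Next row=LF[6]=13
  step 10: row=13, L[13]='a', prepend. Next row=LF[13]=4
  step 11: row=4, L[4]='t', prepend. Next row=LF[4]=18
  step 12: row=18, L[18]='s', prepend. Next row=LF[18]=16
  step 13: row=16, L[16]='r', prepend. Next row=LF[16]=15
  step 14: row=15, L[15]='e', prepend. Next row=LF[15]=7
  step 15: row=7, L[7]='d', prepend. Next row=LF[7]=5
  step 16: row=5, L[5]='n', prepend. Next row=LF[5]=12
  step 17: row=12, L[12]='u', prepend. Next row=LF[12]=19
  step 18: row=19, L[19]='s', prepend. Next row=LF[19]=17
  step 19: row=17, L[17]='i', prepend. Next row=LF[17]=10
  step 20: row=10, L[10]='m', prepend. Next row=LF[10]=11
Reversed output: misunderstanding62O$

Answer: misunderstanding62O$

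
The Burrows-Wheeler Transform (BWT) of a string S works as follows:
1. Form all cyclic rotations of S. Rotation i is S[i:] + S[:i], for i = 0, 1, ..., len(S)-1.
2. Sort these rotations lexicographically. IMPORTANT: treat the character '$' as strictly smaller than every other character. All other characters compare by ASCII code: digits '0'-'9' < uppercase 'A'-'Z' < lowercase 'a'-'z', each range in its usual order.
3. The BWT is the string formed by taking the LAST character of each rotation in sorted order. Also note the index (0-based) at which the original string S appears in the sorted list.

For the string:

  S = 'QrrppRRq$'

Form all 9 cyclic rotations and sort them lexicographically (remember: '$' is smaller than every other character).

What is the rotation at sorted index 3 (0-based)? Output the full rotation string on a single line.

Answer: Rq$QrrppR

Derivation:
All 9 rotations (rotation i = S[i:]+S[:i]):
  rot[0] = QrrppRRq$
  rot[1] = rrppRRq$Q
  rot[2] = rppRRq$Qr
  rot[3] = ppRRq$Qrr
  rot[4] = pRRq$Qrrp
  rot[5] = RRq$Qrrpp
  rot[6] = Rq$QrrppR
  rot[7] = q$QrrppRR
  rot[8] = $QrrppRRq
Sorted (with $ < everything):
  sorted[0] = $QrrppRRq
  sorted[1] = QrrppRRq$
  sorted[2] = RRq$Qrrpp
  sorted[3] = Rq$QrrppR
  sorted[4] = pRRq$Qrrp
  sorted[5] = ppRRq$Qrr
  sorted[6] = q$QrrppRR
  sorted[7] = rppRRq$Qr
  sorted[8] = rrppRRq$Q
sorted[3] = Rq$QrrppR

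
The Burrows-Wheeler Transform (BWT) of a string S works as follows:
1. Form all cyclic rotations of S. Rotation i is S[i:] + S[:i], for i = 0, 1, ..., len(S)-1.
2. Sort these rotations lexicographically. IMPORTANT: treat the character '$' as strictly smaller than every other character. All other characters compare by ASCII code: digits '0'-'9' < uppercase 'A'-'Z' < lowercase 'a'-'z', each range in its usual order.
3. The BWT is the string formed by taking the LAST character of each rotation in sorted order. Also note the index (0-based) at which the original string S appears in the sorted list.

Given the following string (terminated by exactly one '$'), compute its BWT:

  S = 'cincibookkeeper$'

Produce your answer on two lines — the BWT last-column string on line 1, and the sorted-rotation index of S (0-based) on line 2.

Answer: rin$kepcckoiobee
3

Derivation:
All 16 rotations (rotation i = S[i:]+S[:i]):
  rot[0] = cincibookkeeper$
  rot[1] = incibookkeeper$c
  rot[2] = ncibookkeeper$ci
  rot[3] = cibookkeeper$cin
  rot[4] = ibookkeeper$cinc
  rot[5] = bookkeeper$cinci
  rot[6] = ookkeeper$cincib
  rot[7] = okkeeper$cincibo
  rot[8] = kkeeper$cinciboo
  rot[9] = keeper$cincibook
  rot[10] = eeper$cincibookk
  rot[11] = eper$cincibookke
  rot[12] = per$cincibookkee
  rot[13] = er$cincibookkeep
  rot[14] = r$cincibookkeepe
  rot[15] = $cincibookkeeper
Sorted (with $ < everything):
  sorted[0] = $cincibookkeeper  (last char: 'r')
  sorted[1] = bookkeeper$cinci  (last char: 'i')
  sorted[2] = cibookkeeper$cin  (last char: 'n')
  sorted[3] = cincibookkeeper$  (last char: '$')
  sorted[4] = eeper$cincibookk  (last char: 'k')
  sorted[5] = eper$cincibookke  (last char: 'e')
  sorted[6] = er$cincibookkeep  (last char: 'p')
  sorted[7] = ibookkeeper$cinc  (last char: 'c')
  sorted[8] = incibookkeeper$c  (last char: 'c')
  sorted[9] = keeper$cincibook  (last char: 'k')
  sorted[10] = kkeeper$cinciboo  (last char: 'o')
  sorted[11] = ncibookkeeper$ci  (last char: 'i')
  sorted[12] = okkeeper$cincibo  (last char: 'o')
  sorted[13] = ookkeeper$cincib  (last char: 'b')
  sorted[14] = per$cincibookkee  (last char: 'e')
  sorted[15] = r$cincibookkeepe  (last char: 'e')
Last column: rin$kepcckoiobee
Original string S is at sorted index 3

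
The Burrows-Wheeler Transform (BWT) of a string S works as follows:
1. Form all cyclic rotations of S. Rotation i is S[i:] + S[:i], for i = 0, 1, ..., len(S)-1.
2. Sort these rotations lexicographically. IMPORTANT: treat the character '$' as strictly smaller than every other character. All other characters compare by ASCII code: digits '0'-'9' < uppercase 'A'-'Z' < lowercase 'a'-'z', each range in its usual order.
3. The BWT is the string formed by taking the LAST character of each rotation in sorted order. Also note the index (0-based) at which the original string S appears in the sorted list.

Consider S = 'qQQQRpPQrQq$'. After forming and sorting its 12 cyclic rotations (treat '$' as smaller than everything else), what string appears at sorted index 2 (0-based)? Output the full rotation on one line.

All 12 rotations (rotation i = S[i:]+S[:i]):
  rot[0] = qQQQRpPQrQq$
  rot[1] = QQQRpPQrQq$q
  rot[2] = QQRpPQrQq$qQ
  rot[3] = QRpPQrQq$qQQ
  rot[4] = RpPQrQq$qQQQ
  rot[5] = pPQrQq$qQQQR
  rot[6] = PQrQq$qQQQRp
  rot[7] = QrQq$qQQQRpP
  rot[8] = rQq$qQQQRpPQ
  rot[9] = Qq$qQQQRpPQr
  rot[10] = q$qQQQRpPQrQ
  rot[11] = $qQQQRpPQrQq
Sorted (with $ < everything):
  sorted[0] = $qQQQRpPQrQq
  sorted[1] = PQrQq$qQQQRp
  sorted[2] = QQQRpPQrQq$q
  sorted[3] = QQRpPQrQq$qQ
  sorted[4] = QRpPQrQq$qQQ
  sorted[5] = Qq$qQQQRpPQr
  sorted[6] = QrQq$qQQQRpP
  sorted[7] = RpPQrQq$qQQQ
  sorted[8] = pPQrQq$qQQQR
  sorted[9] = q$qQQQRpPQrQ
  sorted[10] = qQQQRpPQrQq$
  sorted[11] = rQq$qQQQRpPQ
sorted[2] = QQQRpPQrQq$q

Answer: QQQRpPQrQq$q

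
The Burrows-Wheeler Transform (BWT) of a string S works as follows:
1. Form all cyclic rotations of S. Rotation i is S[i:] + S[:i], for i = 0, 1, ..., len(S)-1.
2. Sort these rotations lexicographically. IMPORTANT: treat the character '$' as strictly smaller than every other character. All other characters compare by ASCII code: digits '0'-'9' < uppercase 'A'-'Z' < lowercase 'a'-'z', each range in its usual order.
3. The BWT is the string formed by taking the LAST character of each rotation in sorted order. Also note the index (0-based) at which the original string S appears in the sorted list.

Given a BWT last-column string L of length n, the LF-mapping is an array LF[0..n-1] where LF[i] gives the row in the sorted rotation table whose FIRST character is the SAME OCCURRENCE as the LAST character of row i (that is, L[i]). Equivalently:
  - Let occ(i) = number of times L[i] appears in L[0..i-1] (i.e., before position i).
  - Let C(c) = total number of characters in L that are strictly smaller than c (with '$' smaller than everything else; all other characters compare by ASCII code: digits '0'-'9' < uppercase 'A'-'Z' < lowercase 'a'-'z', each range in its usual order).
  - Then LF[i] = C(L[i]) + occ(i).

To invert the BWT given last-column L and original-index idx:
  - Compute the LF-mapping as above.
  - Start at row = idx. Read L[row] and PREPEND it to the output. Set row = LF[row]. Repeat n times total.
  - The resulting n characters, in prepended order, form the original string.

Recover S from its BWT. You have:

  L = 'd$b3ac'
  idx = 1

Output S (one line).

LF mapping: 5 0 3 1 2 4
Walk LF starting at row 1, prepending L[row]:
  step 1: row=1, L[1]='$', prepend. Next row=LF[1]=0
  step 2: row=0, L[0]='d', prepend. Next row=LF[0]=5
  step 3: row=5, L[5]='c', prepend. Next row=LF[5]=4
  step 4: row=4, L[4]='a', prepend. Next row=LF[4]=2
  step 5: row=2, L[2]='b', prepend. Next row=LF[2]=3
  step 6: row=3, L[3]='3', prepend. Next row=LF[3]=1
Reversed output: 3bacd$

Answer: 3bacd$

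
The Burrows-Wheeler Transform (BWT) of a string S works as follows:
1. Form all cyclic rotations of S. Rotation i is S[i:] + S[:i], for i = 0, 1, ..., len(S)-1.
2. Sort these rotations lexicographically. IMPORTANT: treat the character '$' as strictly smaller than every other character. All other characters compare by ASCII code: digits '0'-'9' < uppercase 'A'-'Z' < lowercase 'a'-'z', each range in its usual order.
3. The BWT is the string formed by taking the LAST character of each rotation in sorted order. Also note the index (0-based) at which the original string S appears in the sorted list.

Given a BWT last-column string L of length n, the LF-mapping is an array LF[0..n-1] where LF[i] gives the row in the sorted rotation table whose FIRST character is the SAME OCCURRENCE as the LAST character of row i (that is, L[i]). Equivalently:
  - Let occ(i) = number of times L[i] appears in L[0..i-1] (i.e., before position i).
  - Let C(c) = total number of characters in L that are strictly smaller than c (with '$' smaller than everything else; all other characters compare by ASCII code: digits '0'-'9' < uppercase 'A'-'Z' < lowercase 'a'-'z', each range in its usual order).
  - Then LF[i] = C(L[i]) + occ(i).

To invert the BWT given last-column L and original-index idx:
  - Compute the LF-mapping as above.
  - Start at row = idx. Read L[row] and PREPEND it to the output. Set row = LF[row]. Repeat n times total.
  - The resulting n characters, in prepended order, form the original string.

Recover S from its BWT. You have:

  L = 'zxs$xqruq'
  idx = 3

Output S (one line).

LF mapping: 8 6 4 0 7 1 3 5 2
Walk LF starting at row 3, prepending L[row]:
  step 1: row=3, L[3]='$', prepend. Next row=LF[3]=0
  step 2: row=0, L[0]='z', prepend. Next row=LF[0]=8
  step 3: row=8, L[8]='q', prepend. Next row=LF[8]=2
  step 4: row=2, L[2]='s', prepend. Next row=LF[2]=4
  step 5: row=4, L[4]='x', prepend. Next row=LF[4]=7
  step 6: row=7, L[7]='u', prepend. Next row=LF[7]=5
  step 7: row=5, L[5]='q', prepend. Next row=LF[5]=1
  step 8: row=1, L[1]='x', prepend. Next row=LF[1]=6
  step 9: row=6, L[6]='r', prepend. Next row=LF[6]=3
Reversed output: rxquxsqz$

Answer: rxquxsqz$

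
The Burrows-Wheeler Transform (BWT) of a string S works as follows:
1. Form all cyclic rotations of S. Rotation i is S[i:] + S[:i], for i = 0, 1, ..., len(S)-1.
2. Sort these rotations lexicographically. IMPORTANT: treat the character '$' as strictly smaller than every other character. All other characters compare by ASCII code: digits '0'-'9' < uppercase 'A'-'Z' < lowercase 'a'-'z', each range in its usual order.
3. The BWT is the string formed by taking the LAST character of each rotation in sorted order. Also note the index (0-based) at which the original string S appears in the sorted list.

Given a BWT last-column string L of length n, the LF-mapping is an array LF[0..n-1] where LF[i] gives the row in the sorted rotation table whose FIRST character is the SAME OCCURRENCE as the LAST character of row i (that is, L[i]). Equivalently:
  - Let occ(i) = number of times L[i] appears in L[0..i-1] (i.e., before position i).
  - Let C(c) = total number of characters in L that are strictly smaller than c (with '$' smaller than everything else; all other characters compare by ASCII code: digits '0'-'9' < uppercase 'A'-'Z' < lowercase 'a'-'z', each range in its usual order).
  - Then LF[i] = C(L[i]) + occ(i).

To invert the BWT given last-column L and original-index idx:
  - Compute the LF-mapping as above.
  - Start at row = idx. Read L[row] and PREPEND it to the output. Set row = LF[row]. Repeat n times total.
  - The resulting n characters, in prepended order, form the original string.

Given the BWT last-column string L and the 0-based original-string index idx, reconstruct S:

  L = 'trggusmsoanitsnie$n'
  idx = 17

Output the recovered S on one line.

Answer: transmissionnugget$

Derivation:
LF mapping: 16 12 3 4 18 13 7 14 11 1 8 5 17 15 9 6 2 0 10
Walk LF starting at row 17, prepending L[row]:
  step 1: row=17, L[17]='$', prepend. Next row=LF[17]=0
  step 2: row=0, L[0]='t', prepend. Next row=LF[0]=16
  step 3: row=16, L[16]='e', prepend. Next row=LF[16]=2
  step 4: row=2, L[2]='g', prepend. Next row=LF[2]=3
  step 5: row=3, L[3]='g', prepend. Next row=LF[3]=4
  step 6: row=4, L[4]='u', prepend. Next row=LF[4]=18
  step 7: row=18, L[18]='n', prepend. Next row=LF[18]=10
  step 8: row=10, L[10]='n', prepend. Next row=LF[10]=8
  step 9: row=8, L[8]='o', prepend. Next row=LF[8]=11
  step 10: row=11, L[11]='i', prepend. Next row=LF[11]=5
  step 11: row=5, L[5]='s', prepend. Next row=LF[5]=13
  step 12: row=13, L[13]='s', prepend. Next row=LF[13]=15
  step 13: row=15, L[15]='i', prepend. Next row=LF[15]=6
  step 14: row=6, L[6]='m', prepend. Next row=LF[6]=7
  step 15: row=7, L[7]='s', prepend. Next row=LF[7]=14
  step 16: row=14, L[14]='n', prepend. Next row=LF[14]=9
  step 17: row=9, L[9]='a', prepend. Next row=LF[9]=1
  step 18: row=1, L[1]='r', prepend. Next row=LF[1]=12
  step 19: row=12, L[12]='t', prepend. Next row=LF[12]=17
Reversed output: transmissionnugget$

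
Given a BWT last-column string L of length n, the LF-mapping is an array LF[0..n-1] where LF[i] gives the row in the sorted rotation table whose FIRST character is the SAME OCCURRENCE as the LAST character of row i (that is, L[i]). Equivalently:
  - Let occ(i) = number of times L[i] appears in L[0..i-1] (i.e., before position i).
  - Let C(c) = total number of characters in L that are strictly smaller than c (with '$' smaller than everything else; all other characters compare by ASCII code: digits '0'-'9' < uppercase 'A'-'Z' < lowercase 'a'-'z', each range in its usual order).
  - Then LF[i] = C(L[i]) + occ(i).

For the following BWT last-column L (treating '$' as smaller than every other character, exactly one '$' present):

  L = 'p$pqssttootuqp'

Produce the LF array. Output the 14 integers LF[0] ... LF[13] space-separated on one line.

Char counts: '$':1, 'o':2, 'p':3, 'q':2, 's':2, 't':3, 'u':1
C (first-col start): C('$')=0, C('o')=1, C('p')=3, C('q')=6, C('s')=8, C('t')=10, C('u')=13
L[0]='p': occ=0, LF[0]=C('p')+0=3+0=3
L[1]='$': occ=0, LF[1]=C('$')+0=0+0=0
L[2]='p': occ=1, LF[2]=C('p')+1=3+1=4
L[3]='q': occ=0, LF[3]=C('q')+0=6+0=6
L[4]='s': occ=0, LF[4]=C('s')+0=8+0=8
L[5]='s': occ=1, LF[5]=C('s')+1=8+1=9
L[6]='t': occ=0, LF[6]=C('t')+0=10+0=10
L[7]='t': occ=1, LF[7]=C('t')+1=10+1=11
L[8]='o': occ=0, LF[8]=C('o')+0=1+0=1
L[9]='o': occ=1, LF[9]=C('o')+1=1+1=2
L[10]='t': occ=2, LF[10]=C('t')+2=10+2=12
L[11]='u': occ=0, LF[11]=C('u')+0=13+0=13
L[12]='q': occ=1, LF[12]=C('q')+1=6+1=7
L[13]='p': occ=2, LF[13]=C('p')+2=3+2=5

Answer: 3 0 4 6 8 9 10 11 1 2 12 13 7 5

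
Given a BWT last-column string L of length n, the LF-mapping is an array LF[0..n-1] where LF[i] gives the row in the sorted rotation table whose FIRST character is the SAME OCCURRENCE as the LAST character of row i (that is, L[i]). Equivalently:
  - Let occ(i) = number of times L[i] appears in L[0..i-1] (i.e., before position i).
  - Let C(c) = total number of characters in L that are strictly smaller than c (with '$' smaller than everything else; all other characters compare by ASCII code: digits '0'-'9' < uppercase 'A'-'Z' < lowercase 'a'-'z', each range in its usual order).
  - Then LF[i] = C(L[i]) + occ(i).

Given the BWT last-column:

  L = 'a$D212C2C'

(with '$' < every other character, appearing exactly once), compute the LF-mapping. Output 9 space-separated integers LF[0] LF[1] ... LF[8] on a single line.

Answer: 8 0 7 2 1 3 5 4 6

Derivation:
Char counts: '$':1, '1':1, '2':3, 'C':2, 'D':1, 'a':1
C (first-col start): C('$')=0, C('1')=1, C('2')=2, C('C')=5, C('D')=7, C('a')=8
L[0]='a': occ=0, LF[0]=C('a')+0=8+0=8
L[1]='$': occ=0, LF[1]=C('$')+0=0+0=0
L[2]='D': occ=0, LF[2]=C('D')+0=7+0=7
L[3]='2': occ=0, LF[3]=C('2')+0=2+0=2
L[4]='1': occ=0, LF[4]=C('1')+0=1+0=1
L[5]='2': occ=1, LF[5]=C('2')+1=2+1=3
L[6]='C': occ=0, LF[6]=C('C')+0=5+0=5
L[7]='2': occ=2, LF[7]=C('2')+2=2+2=4
L[8]='C': occ=1, LF[8]=C('C')+1=5+1=6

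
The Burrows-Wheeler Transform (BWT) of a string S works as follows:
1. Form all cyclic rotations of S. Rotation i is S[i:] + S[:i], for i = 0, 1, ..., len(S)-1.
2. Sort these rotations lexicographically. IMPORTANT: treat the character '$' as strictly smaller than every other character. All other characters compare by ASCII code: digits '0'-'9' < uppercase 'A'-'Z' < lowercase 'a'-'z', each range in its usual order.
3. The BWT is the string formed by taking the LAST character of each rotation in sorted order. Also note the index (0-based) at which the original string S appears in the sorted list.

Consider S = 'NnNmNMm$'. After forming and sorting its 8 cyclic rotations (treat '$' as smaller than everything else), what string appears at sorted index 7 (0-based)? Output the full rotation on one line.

All 8 rotations (rotation i = S[i:]+S[:i]):
  rot[0] = NnNmNMm$
  rot[1] = nNmNMm$N
  rot[2] = NmNMm$Nn
  rot[3] = mNMm$NnN
  rot[4] = NMm$NnNm
  rot[5] = Mm$NnNmN
  rot[6] = m$NnNmNM
  rot[7] = $NnNmNMm
Sorted (with $ < everything):
  sorted[0] = $NnNmNMm
  sorted[1] = Mm$NnNmN
  sorted[2] = NMm$NnNm
  sorted[3] = NmNMm$Nn
  sorted[4] = NnNmNMm$
  sorted[5] = m$NnNmNM
  sorted[6] = mNMm$NnN
  sorted[7] = nNmNMm$N
sorted[7] = nNmNMm$N

Answer: nNmNMm$N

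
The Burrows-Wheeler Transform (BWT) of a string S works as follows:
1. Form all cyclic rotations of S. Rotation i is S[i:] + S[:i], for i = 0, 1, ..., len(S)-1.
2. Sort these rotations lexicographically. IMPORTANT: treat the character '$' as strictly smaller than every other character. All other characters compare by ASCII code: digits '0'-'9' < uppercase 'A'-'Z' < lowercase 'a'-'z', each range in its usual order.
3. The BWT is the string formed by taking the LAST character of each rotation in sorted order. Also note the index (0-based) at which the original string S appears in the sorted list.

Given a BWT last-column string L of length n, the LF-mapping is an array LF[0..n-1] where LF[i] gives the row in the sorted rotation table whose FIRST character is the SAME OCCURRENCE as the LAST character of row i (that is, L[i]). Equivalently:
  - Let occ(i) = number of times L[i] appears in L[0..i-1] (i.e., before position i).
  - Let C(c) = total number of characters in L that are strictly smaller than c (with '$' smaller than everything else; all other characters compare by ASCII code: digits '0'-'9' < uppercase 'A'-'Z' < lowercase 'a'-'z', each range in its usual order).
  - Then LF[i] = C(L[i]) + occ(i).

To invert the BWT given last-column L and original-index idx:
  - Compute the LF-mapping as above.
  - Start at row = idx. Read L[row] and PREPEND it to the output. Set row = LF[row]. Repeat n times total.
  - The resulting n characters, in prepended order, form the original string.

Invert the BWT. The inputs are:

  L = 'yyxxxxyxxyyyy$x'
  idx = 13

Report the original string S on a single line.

Answer: yyyxxxxxxyyyxy$

Derivation:
LF mapping: 8 9 1 2 3 4 10 5 6 11 12 13 14 0 7
Walk LF starting at row 13, prepending L[row]:
  step 1: row=13, L[13]='$', prepend. Next row=LF[13]=0
  step 2: row=0, L[0]='y', prepend. Next row=LF[0]=8
  step 3: row=8, L[8]='x', prepend. Next row=LF[8]=6
  step 4: row=6, L[6]='y', prepend. Next row=LF[6]=10
  step 5: row=10, L[10]='y', prepend. Next row=LF[10]=12
  step 6: row=12, L[12]='y', prepend. Next row=LF[12]=14
  step 7: row=14, L[14]='x', prepend. Next row=LF[14]=7
  step 8: row=7, L[7]='x', prepend. Next row=LF[7]=5
  step 9: row=5, L[5]='x', prepend. Next row=LF[5]=4
  step 10: row=4, L[4]='x', prepend. Next row=LF[4]=3
  step 11: row=3, L[3]='x', prepend. Next row=LF[3]=2
  step 12: row=2, L[2]='x', prepend. Next row=LF[2]=1
  step 13: row=1, L[1]='y', prepend. Next row=LF[1]=9
  step 14: row=9, L[9]='y', prepend. Next row=LF[9]=11
  step 15: row=11, L[11]='y', prepend. Next row=LF[11]=13
Reversed output: yyyxxxxxxyyyxy$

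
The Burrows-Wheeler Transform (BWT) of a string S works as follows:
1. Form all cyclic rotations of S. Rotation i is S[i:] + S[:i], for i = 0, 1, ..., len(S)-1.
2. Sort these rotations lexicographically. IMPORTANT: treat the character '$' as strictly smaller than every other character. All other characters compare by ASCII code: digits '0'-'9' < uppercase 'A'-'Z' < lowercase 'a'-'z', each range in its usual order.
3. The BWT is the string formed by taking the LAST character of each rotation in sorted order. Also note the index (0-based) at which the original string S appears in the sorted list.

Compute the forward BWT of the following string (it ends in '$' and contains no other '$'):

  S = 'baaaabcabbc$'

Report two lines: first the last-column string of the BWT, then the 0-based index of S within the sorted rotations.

All 12 rotations (rotation i = S[i:]+S[:i]):
  rot[0] = baaaabcabbc$
  rot[1] = aaaabcabbc$b
  rot[2] = aaabcabbc$ba
  rot[3] = aabcabbc$baa
  rot[4] = abcabbc$baaa
  rot[5] = bcabbc$baaaa
  rot[6] = cabbc$baaaab
  rot[7] = abbc$baaaabc
  rot[8] = bbc$baaaabca
  rot[9] = bc$baaaabcab
  rot[10] = c$baaaabcabb
  rot[11] = $baaaabcabbc
Sorted (with $ < everything):
  sorted[0] = $baaaabcabbc  (last char: 'c')
  sorted[1] = aaaabcabbc$b  (last char: 'b')
  sorted[2] = aaabcabbc$ba  (last char: 'a')
  sorted[3] = aabcabbc$baa  (last char: 'a')
  sorted[4] = abbc$baaaabc  (last char: 'c')
  sorted[5] = abcabbc$baaa  (last char: 'a')
  sorted[6] = baaaabcabbc$  (last char: '$')
  sorted[7] = bbc$baaaabca  (last char: 'a')
  sorted[8] = bc$baaaabcab  (last char: 'b')
  sorted[9] = bcabbc$baaaa  (last char: 'a')
  sorted[10] = c$baaaabcabb  (last char: 'b')
  sorted[11] = cabbc$baaaab  (last char: 'b')
Last column: cbaaca$ababb
Original string S is at sorted index 6

Answer: cbaaca$ababb
6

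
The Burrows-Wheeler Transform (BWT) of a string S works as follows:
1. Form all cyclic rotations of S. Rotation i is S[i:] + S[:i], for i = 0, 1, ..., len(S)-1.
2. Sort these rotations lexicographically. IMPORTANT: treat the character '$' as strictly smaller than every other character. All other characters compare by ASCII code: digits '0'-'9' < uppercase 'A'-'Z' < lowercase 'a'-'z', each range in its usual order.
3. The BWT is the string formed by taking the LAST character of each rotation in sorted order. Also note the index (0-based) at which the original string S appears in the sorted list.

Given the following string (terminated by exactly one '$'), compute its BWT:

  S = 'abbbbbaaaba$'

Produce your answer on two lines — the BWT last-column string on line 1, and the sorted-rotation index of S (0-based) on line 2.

Answer: abbaa$abbbba
5

Derivation:
All 12 rotations (rotation i = S[i:]+S[:i]):
  rot[0] = abbbbbaaaba$
  rot[1] = bbbbbaaaba$a
  rot[2] = bbbbaaaba$ab
  rot[3] = bbbaaaba$abb
  rot[4] = bbaaaba$abbb
  rot[5] = baaaba$abbbb
  rot[6] = aaaba$abbbbb
  rot[7] = aaba$abbbbba
  rot[8] = aba$abbbbbaa
  rot[9] = ba$abbbbbaaa
  rot[10] = a$abbbbbaaab
  rot[11] = $abbbbbaaaba
Sorted (with $ < everything):
  sorted[0] = $abbbbbaaaba  (last char: 'a')
  sorted[1] = a$abbbbbaaab  (last char: 'b')
  sorted[2] = aaaba$abbbbb  (last char: 'b')
  sorted[3] = aaba$abbbbba  (last char: 'a')
  sorted[4] = aba$abbbbbaa  (last char: 'a')
  sorted[5] = abbbbbaaaba$  (last char: '$')
  sorted[6] = ba$abbbbbaaa  (last char: 'a')
  sorted[7] = baaaba$abbbb  (last char: 'b')
  sorted[8] = bbaaaba$abbb  (last char: 'b')
  sorted[9] = bbbaaaba$abb  (last char: 'b')
  sorted[10] = bbbbaaaba$ab  (last char: 'b')
  sorted[11] = bbbbbaaaba$a  (last char: 'a')
Last column: abbaa$abbbba
Original string S is at sorted index 5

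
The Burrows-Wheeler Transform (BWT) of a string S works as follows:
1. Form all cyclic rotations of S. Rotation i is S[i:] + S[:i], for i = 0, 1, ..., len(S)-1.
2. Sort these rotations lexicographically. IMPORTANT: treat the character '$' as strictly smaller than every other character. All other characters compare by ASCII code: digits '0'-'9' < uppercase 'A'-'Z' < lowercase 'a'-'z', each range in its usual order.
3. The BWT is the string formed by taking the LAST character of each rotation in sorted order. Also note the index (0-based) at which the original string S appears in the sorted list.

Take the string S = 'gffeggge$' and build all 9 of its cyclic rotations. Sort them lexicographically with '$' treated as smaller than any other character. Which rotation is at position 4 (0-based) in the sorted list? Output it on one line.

Answer: ffeggge$g

Derivation:
All 9 rotations (rotation i = S[i:]+S[:i]):
  rot[0] = gffeggge$
  rot[1] = ffeggge$g
  rot[2] = feggge$gf
  rot[3] = eggge$gff
  rot[4] = ggge$gffe
  rot[5] = gge$gffeg
  rot[6] = ge$gffegg
  rot[7] = e$gffeggg
  rot[8] = $gffeggge
Sorted (with $ < everything):
  sorted[0] = $gffeggge
  sorted[1] = e$gffeggg
  sorted[2] = eggge$gff
  sorted[3] = feggge$gf
  sorted[4] = ffeggge$g
  sorted[5] = ge$gffegg
  sorted[6] = gffeggge$
  sorted[7] = gge$gffeg
  sorted[8] = ggge$gffe
sorted[4] = ffeggge$g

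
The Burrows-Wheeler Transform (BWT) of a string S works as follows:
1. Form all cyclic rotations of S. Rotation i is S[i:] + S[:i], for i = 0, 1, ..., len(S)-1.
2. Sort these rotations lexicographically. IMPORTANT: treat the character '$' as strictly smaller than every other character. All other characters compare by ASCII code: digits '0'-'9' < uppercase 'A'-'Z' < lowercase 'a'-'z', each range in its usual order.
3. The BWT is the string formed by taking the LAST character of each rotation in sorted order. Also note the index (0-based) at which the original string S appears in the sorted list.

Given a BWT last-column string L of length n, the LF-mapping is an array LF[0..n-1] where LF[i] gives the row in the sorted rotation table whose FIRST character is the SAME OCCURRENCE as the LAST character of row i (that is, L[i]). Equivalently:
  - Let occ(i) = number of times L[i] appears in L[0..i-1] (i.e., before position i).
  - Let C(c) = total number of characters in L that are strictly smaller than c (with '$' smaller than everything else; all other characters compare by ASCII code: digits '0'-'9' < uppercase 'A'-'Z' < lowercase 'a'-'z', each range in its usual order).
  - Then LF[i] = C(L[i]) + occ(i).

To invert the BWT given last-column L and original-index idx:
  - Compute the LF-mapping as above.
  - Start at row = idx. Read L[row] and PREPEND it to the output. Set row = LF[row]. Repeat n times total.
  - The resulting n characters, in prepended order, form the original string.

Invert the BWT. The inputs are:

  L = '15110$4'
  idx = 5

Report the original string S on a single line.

LF mapping: 2 6 3 4 1 0 5
Walk LF starting at row 5, prepending L[row]:
  step 1: row=5, L[5]='$', prepend. Next row=LF[5]=0
  step 2: row=0, L[0]='1', prepend. Next row=LF[0]=2
  step 3: row=2, L[2]='1', prepend. Next row=LF[2]=3
  step 4: row=3, L[3]='1', prepend. Next row=LF[3]=4
  step 5: row=4, L[4]='0', prepend. Next row=LF[4]=1
  step 6: row=1, L[1]='5', prepend. Next row=LF[1]=6
  step 7: row=6, L[6]='4', prepend. Next row=LF[6]=5
Reversed output: 450111$

Answer: 450111$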